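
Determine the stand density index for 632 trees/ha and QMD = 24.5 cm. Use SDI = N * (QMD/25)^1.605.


QMD/25 = 24.5/25 = 0.98
(0.98)^1.605 = exp(1.605 * ln(0.98)) = exp(1.605 * (-0.0202027)) = exp(-0.0324253) = 0.968095
SDI = 632 * 0.968095 = 611.836 ≈ 612

612


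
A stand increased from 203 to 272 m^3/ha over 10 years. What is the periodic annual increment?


PAI = (V2 - V1) / period = (272 - 203) / 10 = 69 / 10 = 6.90 m^3/ha/yr

6.90 m^3/ha/yr


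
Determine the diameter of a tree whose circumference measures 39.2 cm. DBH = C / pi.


DBH = C / pi = 39.2 / 3.141593 = 12.4777 ≈ 12.48 cm

12.48 cm


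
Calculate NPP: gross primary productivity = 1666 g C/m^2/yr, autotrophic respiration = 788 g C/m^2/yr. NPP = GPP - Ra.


NPP = GPP - Ra = 1666 - 788 = 878 g C/m^2/yr

878 g C/m^2/yr


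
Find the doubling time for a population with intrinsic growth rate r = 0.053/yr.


td = ln(2) / 0.053 = 0.693147 / 0.053 = 13.0782 ≈ 13.1 years

13.1 years


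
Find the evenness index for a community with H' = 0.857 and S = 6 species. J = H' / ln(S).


ln(6) = 1.79176
J = H' / ln(S) = 0.857 / 1.79176 = 0.478301 ≈ 0.4783

0.4783


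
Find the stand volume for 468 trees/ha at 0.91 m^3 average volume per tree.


V_stand = 468 * 0.91 = 425.88 ≈ 425.9 m^3/ha

425.9 m^3/ha


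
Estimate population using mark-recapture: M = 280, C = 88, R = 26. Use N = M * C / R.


N = M * C / R = 280 * 88 / 26 = 24640 / 26 = 947.69 ≈ 948

948 individuals


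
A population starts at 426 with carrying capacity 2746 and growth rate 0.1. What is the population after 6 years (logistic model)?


(K - N0)/N0 = (2746 - 426)/426 = 2320/426 = 5.44601
r*t = 0.1 * 6 = 0.6; exp(-0.6) = 0.548812
5.44601 * 0.548812 = 2.98884
1 + 2.98884 = 3.98884
N = 2746 / 3.98884 = 688.421 ≈ 688

688


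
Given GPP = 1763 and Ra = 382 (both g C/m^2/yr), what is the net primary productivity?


NPP = GPP - Ra = 1763 - 382 = 1381 g C/m^2/yr

1381 g C/m^2/yr


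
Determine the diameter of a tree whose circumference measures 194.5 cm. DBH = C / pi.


DBH = C / pi = 194.5 / 3.141593 = 61.9113 ≈ 61.91 cm

61.91 cm


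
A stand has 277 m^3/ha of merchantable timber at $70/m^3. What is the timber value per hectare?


Value = 277 * 70 = $19390/ha

$19390/ha


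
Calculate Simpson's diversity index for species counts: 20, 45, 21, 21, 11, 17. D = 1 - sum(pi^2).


Total N = 20 + 45 + 21 + 21 + 11 + 17 = 135
Per-species terms:
  p = 20/135 = 0.148148; p^2 = 0.148148^2 = 0.021948
  p = 45/135 = 0.333333; p^2 = 0.333333^2 = 0.111111
  p = 21/135 = 0.155556; p^2 = 0.155556^2 = 0.024198
  p = 21/135 = 0.155556; p^2 = 0.155556^2 = 0.024198
  p = 11/135 = 0.081481; p^2 = 0.081481^2 = 0.006639
  p = 17/135 = 0.125926; p^2 = 0.125926^2 = 0.015857
sum(p^2) = 0.021948 + 0.111111 + 0.024198 + 0.024198 + 0.006639 + 0.015857 = 0.203951
D = 1 - 0.203951 = 0.796049 ≈ 0.7960

0.7960


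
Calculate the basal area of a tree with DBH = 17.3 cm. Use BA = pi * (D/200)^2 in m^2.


D/200 = 17.3/200 = 0.0865 m
(D/200)^2 = 0.0865^2 = 0.00748225
BA = 3.141593 * 0.00748225 = 0.0235062 ≈ 0.0235 m^2

0.0235 m^2


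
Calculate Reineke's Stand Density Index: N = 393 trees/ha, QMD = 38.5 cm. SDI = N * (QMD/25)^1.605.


QMD/25 = 38.5/25 = 1.54
(1.54)^1.605 = exp(1.605 * ln(1.54)) = exp(1.605 * 0.431782) = exp(0.693010) = 1.99973
SDI = 393 * 1.99973 = 785.894 ≈ 786

786


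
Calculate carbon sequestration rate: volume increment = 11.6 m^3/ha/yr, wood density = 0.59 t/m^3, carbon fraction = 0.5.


C = 11.6 * 0.59 * 0.5 = 3.422 ≈ 3.42 t C/ha/yr

3.42 t C/ha/yr


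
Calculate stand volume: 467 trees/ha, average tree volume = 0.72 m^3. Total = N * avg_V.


V_stand = 467 * 0.72 = 336.24 ≈ 336.2 m^3/ha

336.2 m^3/ha


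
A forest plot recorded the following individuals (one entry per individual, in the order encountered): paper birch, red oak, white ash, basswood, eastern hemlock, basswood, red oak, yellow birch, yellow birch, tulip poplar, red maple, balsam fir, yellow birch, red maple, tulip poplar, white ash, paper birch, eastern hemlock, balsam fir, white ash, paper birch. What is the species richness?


Total individuals logged = 21
Distinct species (count of individuals): paper birch (3), red oak (2), white ash (3), basswood (2), eastern hemlock (2), yellow birch (3), tulip poplar (2), red maple (2), balsam fir (2)
Species richness = number of distinct species = 9

9


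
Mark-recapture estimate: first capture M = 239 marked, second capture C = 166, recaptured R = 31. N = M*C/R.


N = M * C / R = 239 * 166 / 31 = 39674 / 31 = 1279.81 ≈ 1280

1280 individuals


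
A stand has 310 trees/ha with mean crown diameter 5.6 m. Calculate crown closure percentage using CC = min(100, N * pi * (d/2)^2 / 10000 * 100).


(d/2)^2 = (5.6/2)^2 = 2.8^2 = 7.84
Crown area = 3.141593 * 7.84 = 24.6301 m^2
N * area / 10000 * 100 = 310 * 24.6301 / 10000 * 100 = 76.3533
CC = min(100, 76.3533) = 76.3533 ≈ 76.4%

76.4%


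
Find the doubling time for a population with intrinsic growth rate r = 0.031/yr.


td = ln(2) / 0.031 = 0.693147 / 0.031 = 22.3596 ≈ 22.4 years

22.4 years


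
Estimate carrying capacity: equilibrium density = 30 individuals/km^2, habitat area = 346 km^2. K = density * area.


K = 30 * 346 = 10380 individuals

10380 individuals


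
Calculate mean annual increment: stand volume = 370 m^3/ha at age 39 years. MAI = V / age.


MAI = 370 / 39 = 9.4872 ≈ 9.49 m^3/ha/yr

9.49 m^3/ha/yr


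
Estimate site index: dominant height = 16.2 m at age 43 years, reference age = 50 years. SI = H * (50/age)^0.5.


50/43 = 1.16279
(1.16279)^0.5 = 1.07833
SI = 16.2 * 1.07833 = 17.4689 ≈ 17.5 m

17.5 m


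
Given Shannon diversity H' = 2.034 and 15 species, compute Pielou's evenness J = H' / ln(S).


ln(15) = 2.70805
J = H' / ln(S) = 2.034 / 2.70805 = 0.751094 ≈ 0.7511

0.7511


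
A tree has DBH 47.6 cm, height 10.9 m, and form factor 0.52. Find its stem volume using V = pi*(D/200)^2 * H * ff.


(D/200)^2 = (47.6/200)^2 = 0.238^2 = 0.056644
BA = 3.141593 * 0.056644 = 0.177952 m^2
V = 0.177952 * 10.9 * 0.52 = 1.00863 ≈ 1.009 m^3

1.009 m^3


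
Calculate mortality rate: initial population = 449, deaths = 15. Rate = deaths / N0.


Mortality rate = 15 / 449 = 0.033408 ≈ 0.0334

0.0334


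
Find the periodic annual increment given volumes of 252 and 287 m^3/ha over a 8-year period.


PAI = (V2 - V1) / period = (287 - 252) / 8 = 35 / 8 = 4.3750 ≈ 4.38 m^3/ha/yr

4.38 m^3/ha/yr


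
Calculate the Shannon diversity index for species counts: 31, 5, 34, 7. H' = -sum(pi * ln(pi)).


Total N = 31 + 5 + 34 + 7 = 77
Per-species terms:
  p = 31/77 = 0.402597; ln(p) = -0.909819; p*ln(p) = 0.402597 * (-0.909819) = -0.366290
  p = 5/77 = 0.064935; ln(p) = -2.734369; p*ln(p) = 0.064935 * (-2.734369) = -0.177556
  p = 34/77 = 0.441558; ln(p) = -0.817446; p*ln(p) = 0.441558 * (-0.817446) = -0.360950
  p = 7/77 = 0.090909; ln(p) = -2.397896; p*ln(p) = 0.090909 * (-2.397896) = -0.217990
sum(p*ln(p)) = (-0.366290) + (-0.177556) + (-0.360950) + (-0.217990) = -1.122786
H' = -(-1.122786) = 1.122786 ≈ 1.1228

1.1228


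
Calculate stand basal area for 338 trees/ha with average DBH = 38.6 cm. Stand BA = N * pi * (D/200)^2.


(D/200)^2 = (38.6/200)^2 = 0.193^2 = 0.037249
Individual BA = 3.141593 * 0.037249 = 0.117021 m^2
Stand BA = 338 * 0.117021 = 39.5531 ≈ 39.55 m^2/ha

39.55 m^2/ha


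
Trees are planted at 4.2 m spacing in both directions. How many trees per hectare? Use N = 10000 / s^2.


N = 10000 / 4.2^2 = 10000 / 17.64 = 566.893 ≈ 567 trees/ha

567 trees/ha


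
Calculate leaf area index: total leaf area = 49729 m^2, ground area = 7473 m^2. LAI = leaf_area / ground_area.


LAI = 49729 / 7473 = 6.6545 ≈ 6.65

6.65


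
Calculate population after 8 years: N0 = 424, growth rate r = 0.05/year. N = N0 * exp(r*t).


r*t = 0.05 * 8 = 0.4
exp(0.4) = 1.49182
N = 424 * 1.49182 = 632.532 ≈ 633

633


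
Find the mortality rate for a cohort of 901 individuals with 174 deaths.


Mortality rate = 174 / 901 = 0.193119 ≈ 0.1931

0.1931


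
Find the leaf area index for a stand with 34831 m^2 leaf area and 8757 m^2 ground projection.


LAI = 34831 / 8757 = 3.9775 ≈ 3.98

3.98


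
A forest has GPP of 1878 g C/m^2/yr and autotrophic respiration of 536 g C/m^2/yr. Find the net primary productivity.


NPP = GPP - Ra = 1878 - 536 = 1342 g C/m^2/yr

1342 g C/m^2/yr


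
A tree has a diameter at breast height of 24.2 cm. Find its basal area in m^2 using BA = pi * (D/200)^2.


D/200 = 24.2/200 = 0.121 m
(D/200)^2 = 0.121^2 = 0.014641
BA = 3.141593 * 0.014641 = 0.0459961 ≈ 0.0460 m^2

0.0460 m^2


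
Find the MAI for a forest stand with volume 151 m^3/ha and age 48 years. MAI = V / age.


MAI = 151 / 48 = 3.1458 ≈ 3.15 m^3/ha/yr

3.15 m^3/ha/yr


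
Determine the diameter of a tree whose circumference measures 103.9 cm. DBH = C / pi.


DBH = C / pi = 103.9 / 3.141593 = 33.0724 ≈ 33.07 cm

33.07 cm


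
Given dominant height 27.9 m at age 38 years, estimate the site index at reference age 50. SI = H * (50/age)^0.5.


50/38 = 1.31579
(1.31579)^0.5 = 1.14708
SI = 27.9 * 1.14708 = 32.0035 ≈ 32.0 m

32.0 m


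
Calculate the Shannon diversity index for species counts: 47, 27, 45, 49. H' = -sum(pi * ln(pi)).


Total N = 47 + 27 + 45 + 49 = 168
Per-species terms:
  p = 47/168 = 0.279762; ln(p) = -1.273816; p*ln(p) = 0.279762 * (-1.273816) = -0.356365
  p = 27/168 = 0.160714; ln(p) = -1.828129; p*ln(p) = 0.160714 * (-1.828129) = -0.293806
  p = 45/168 = 0.267857; ln(p) = -1.317302; p*ln(p) = 0.267857 * (-1.317302) = -0.352849
  p = 49/168 = 0.291667; ln(p) = -1.232143; p*ln(p) = 0.291667 * (-1.232143) = -0.359375
sum(p*ln(p)) = (-0.356365) + (-0.293806) + (-0.352849) + (-0.359375) = -1.362395
H' = -(-1.362395) = 1.362395 ≈ 1.3624

1.3624


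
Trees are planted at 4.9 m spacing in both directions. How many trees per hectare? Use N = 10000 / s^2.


N = 10000 / 4.9^2 = 10000 / 24.01 = 416.493 ≈ 416 trees/ha

416 trees/ha


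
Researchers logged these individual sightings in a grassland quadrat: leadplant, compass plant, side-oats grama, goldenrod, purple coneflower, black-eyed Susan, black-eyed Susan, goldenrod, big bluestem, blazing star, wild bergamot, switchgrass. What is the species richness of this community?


Total individuals logged = 12
Distinct species (count of individuals): leadplant (1), compass plant (1), side-oats grama (1), goldenrod (2), purple coneflower (1), black-eyed Susan (2), big bluestem (1), blazing star (1), wild bergamot (1), switchgrass (1)
Species richness = number of distinct species = 10

10


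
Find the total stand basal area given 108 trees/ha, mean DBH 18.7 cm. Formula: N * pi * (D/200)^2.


(D/200)^2 = (18.7/200)^2 = 0.0935^2 = 0.00874225
Individual BA = 3.141593 * 0.00874225 = 0.0274646 m^2
Stand BA = 108 * 0.0274646 = 2.96618 ≈ 2.97 m^2/ha

2.97 m^2/ha


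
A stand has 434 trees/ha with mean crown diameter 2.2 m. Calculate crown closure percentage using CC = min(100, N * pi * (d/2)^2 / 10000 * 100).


(d/2)^2 = (2.2/2)^2 = 1.1^2 = 1.21
Crown area = 3.141593 * 1.21 = 3.80133 m^2
N * area / 10000 * 100 = 434 * 3.80133 / 10000 * 100 = 16.4978
CC = min(100, 16.4978) = 16.4978 ≈ 16.5%

16.5%


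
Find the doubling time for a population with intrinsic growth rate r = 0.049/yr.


td = ln(2) / 0.049 = 0.693147 / 0.049 = 14.1459 ≈ 14.1 years

14.1 years


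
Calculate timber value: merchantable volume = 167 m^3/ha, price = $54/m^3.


Value = 167 * 54 = $9018/ha

$9018/ha


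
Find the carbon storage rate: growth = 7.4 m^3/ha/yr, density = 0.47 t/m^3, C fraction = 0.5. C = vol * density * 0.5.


C = 7.4 * 0.47 * 0.5 = 1.739 ≈ 1.74 t C/ha/yr

1.74 t C/ha/yr


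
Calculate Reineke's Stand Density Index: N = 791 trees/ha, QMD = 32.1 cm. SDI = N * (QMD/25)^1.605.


QMD/25 = 32.1/25 = 1.284
(1.284)^1.605 = exp(1.605 * ln(1.284)) = exp(1.605 * 0.249980) = exp(0.401218) = 1.49364
SDI = 791 * 1.49364 = 1181.47 ≈ 1181

1181


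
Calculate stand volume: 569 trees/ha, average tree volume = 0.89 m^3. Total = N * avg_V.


V_stand = 569 * 0.89 = 506.41 ≈ 506.4 m^3/ha

506.4 m^3/ha


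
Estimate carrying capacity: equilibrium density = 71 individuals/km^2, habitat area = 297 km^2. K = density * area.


K = 71 * 297 = 21087 individuals

21087 individuals


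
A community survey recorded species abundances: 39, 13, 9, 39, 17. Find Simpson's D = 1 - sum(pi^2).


Total N = 39 + 13 + 9 + 39 + 17 = 117
Per-species terms:
  p = 39/117 = 0.333333; p^2 = 0.333333^2 = 0.111111
  p = 13/117 = 0.111111; p^2 = 0.111111^2 = 0.012346
  p = 9/117 = 0.076923; p^2 = 0.076923^2 = 0.005917
  p = 39/117 = 0.333333; p^2 = 0.333333^2 = 0.111111
  p = 17/117 = 0.145299; p^2 = 0.145299^2 = 0.021112
sum(p^2) = 0.111111 + 0.012346 + 0.005917 + 0.111111 + 0.021112 = 0.261597
D = 1 - 0.261597 = 0.738403 ≈ 0.7384

0.7384


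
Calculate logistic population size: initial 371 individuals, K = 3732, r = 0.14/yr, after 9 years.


(K - N0)/N0 = (3732 - 371)/371 = 3361/371 = 9.05930
r*t = 0.14 * 9 = 1.26; exp(-1.26) = 0.283654
9.05930 * 0.283654 = 2.56971
1 + 2.56971 = 3.56971
N = 3732 / 3.56971 = 1045.46 ≈ 1045

1045


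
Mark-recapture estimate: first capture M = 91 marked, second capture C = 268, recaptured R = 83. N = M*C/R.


N = M * C / R = 91 * 268 / 83 = 24388 / 83 = 293.83 ≈ 294

294 individuals


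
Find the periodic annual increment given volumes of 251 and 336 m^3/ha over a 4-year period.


PAI = (V2 - V1) / period = (336 - 251) / 4 = 85 / 4 = 21.25 m^3/ha/yr

21.25 m^3/ha/yr


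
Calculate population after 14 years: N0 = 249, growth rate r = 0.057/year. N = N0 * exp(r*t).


r*t = 0.057 * 14 = 0.798
exp(0.798) = 2.22109
N = 249 * 2.22109 = 553.051 ≈ 553

553


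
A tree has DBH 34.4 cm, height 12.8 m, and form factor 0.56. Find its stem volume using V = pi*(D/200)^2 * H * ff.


(D/200)^2 = (34.4/200)^2 = 0.172^2 = 0.029584
BA = 3.141593 * 0.029584 = 0.0929409 m^2
V = 0.0929409 * 12.8 * 0.56 = 0.666200 ≈ 0.666 m^3

0.666 m^3


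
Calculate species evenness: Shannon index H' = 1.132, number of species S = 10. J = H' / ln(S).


ln(10) = 2.30259
J = H' / ln(S) = 1.132 / 2.30259 = 0.491620 ≈ 0.4916

0.4916


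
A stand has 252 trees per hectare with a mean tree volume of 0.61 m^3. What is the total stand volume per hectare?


V_stand = 252 * 0.61 = 153.72 ≈ 153.7 m^3/ha

153.7 m^3/ha


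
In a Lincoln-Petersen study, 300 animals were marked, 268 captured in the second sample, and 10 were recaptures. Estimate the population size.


N = M * C / R = 300 * 268 / 10 = 80400 / 10 = 8040

8040 individuals


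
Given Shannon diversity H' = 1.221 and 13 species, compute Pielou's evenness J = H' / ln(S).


ln(13) = 2.56495
J = H' / ln(S) = 1.221 / 2.56495 = 0.476033 ≈ 0.4760

0.4760


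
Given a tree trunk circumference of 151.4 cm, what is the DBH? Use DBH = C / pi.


DBH = C / pi = 151.4 / 3.141593 = 48.1921 ≈ 48.19 cm

48.19 cm


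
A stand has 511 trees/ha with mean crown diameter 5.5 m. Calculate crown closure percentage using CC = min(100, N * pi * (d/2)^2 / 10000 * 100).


(d/2)^2 = (5.5/2)^2 = 2.75^2 = 7.5625
Crown area = 3.141593 * 7.5625 = 23.7583 m^2
N * area / 10000 * 100 = 511 * 23.7583 / 10000 * 100 = 121.405
CC = min(100, 121.405) = 100%

100%


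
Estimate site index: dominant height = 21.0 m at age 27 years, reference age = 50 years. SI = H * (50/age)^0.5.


50/27 = 1.85185
(1.85185)^0.5 = 1.36083
SI = 21.0 * 1.36083 = 28.5774 ≈ 28.6 m

28.6 m


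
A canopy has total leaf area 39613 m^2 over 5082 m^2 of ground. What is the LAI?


LAI = 39613 / 5082 = 7.7948 ≈ 7.79

7.79


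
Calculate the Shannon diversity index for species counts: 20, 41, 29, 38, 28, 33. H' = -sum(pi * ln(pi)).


Total N = 20 + 41 + 29 + 38 + 28 + 33 = 189
Per-species terms:
  p = 20/189 = 0.105820; ln(p) = -2.246016; p*ln(p) = 0.105820 * (-2.246016) = -0.237673
  p = 41/189 = 0.216931; ln(p) = -1.528176; p*ln(p) = 0.216931 * (-1.528176) = -0.331509
  p = 29/189 = 0.153439; ln(p) = -1.874452; p*ln(p) = 0.153439 * (-1.874452) = -0.287614
  p = 38/189 = 0.201058; ln(p) = -1.604162; p*ln(p) = 0.201058 * (-1.604162) = -0.322530
  p = 28/189 = 0.148148; ln(p) = -1.909544; p*ln(p) = 0.148148 * (-1.909544) = -0.282895
  p = 33/189 = 0.174603; ln(p) = -1.745240; p*ln(p) = 0.174603 * (-1.745240) = -0.304724
sum(p*ln(p)) = (-0.237673) + (-0.331509) + (-0.287614) + (-0.322530) + (-0.282895) + (-0.304724) = -1.766945
H' = -(-1.766945) = 1.766945 ≈ 1.7669

1.7669


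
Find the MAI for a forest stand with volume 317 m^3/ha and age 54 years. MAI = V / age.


MAI = 317 / 54 = 5.8704 ≈ 5.87 m^3/ha/yr

5.87 m^3/ha/yr


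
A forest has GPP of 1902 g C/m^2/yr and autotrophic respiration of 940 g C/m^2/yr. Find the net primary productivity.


NPP = GPP - Ra = 1902 - 940 = 962 g C/m^2/yr

962 g C/m^2/yr


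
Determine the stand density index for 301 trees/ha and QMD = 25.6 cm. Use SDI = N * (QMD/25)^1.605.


QMD/25 = 25.6/25 = 1.024
(1.024)^1.605 = exp(1.605 * ln(1.024)) = exp(1.605 * 0.0237165) = exp(0.0380650) = 1.03880
SDI = 301 * 1.03880 = 312.679 ≈ 313

313


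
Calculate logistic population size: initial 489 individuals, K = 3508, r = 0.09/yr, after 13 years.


(K - N0)/N0 = (3508 - 489)/489 = 3019/489 = 6.17382
r*t = 0.09 * 13 = 1.17; exp(-1.17) = 0.310367
6.17382 * 0.310367 = 1.91615
1 + 1.91615 = 2.91615
N = 3508 / 2.91615 = 1202.96 ≈ 1203

1203


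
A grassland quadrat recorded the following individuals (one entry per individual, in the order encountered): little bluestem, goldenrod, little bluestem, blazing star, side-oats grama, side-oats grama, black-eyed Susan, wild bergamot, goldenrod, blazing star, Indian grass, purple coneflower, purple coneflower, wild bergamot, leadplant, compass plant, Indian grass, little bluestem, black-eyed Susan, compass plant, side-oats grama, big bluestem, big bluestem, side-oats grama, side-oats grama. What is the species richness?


Total individuals logged = 25
Distinct species (count of individuals): little bluestem (3), goldenrod (2), blazing star (2), side-oats grama (5), black-eyed Susan (2), wild bergamot (2), Indian grass (2), purple coneflower (2), leadplant (1), compass plant (2), big bluestem (2)
Species richness = number of distinct species = 11

11


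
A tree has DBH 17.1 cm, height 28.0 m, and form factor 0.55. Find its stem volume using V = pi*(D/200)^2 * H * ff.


(D/200)^2 = (17.1/200)^2 = 0.0855^2 = 0.00731025
BA = 3.141593 * 0.00731025 = 0.0229658 m^2
V = 0.0229658 * 28.0 * 0.55 = 0.353673 ≈ 0.354 m^3

0.354 m^3


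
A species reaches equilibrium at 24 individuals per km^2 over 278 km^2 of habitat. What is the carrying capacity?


K = 24 * 278 = 6672 individuals

6672 individuals


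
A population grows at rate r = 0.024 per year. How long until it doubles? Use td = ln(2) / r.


td = ln(2) / 0.024 = 0.693147 / 0.024 = 28.8811 ≈ 28.9 years

28.9 years


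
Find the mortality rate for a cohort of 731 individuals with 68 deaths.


Mortality rate = 68 / 731 = 0.093023 ≈ 0.0930

0.0930


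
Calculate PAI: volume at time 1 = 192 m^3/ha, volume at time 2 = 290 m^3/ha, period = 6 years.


PAI = (V2 - V1) / period = (290 - 192) / 6 = 98 / 6 = 16.3333 ≈ 16.33 m^3/ha/yr

16.33 m^3/ha/yr


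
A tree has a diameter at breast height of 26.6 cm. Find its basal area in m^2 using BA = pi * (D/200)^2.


D/200 = 26.6/200 = 0.133 m
(D/200)^2 = 0.133^2 = 0.017689
BA = 3.141593 * 0.017689 = 0.0555716 ≈ 0.0556 m^2

0.0556 m^2


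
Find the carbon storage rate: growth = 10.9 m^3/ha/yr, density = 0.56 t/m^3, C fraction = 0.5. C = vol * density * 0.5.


C = 10.9 * 0.56 * 0.5 = 3.052 ≈ 3.05 t C/ha/yr

3.05 t C/ha/yr


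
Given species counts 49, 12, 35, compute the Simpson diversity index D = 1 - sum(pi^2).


Total N = 49 + 12 + 35 = 96
Per-species terms:
  p = 49/96 = 0.510417; p^2 = 0.510417^2 = 0.260526
  p = 12/96 = 0.125000; p^2 = 0.125000^2 = 0.015625
  p = 35/96 = 0.364583; p^2 = 0.364583^2 = 0.132921
sum(p^2) = 0.260526 + 0.015625 + 0.132921 = 0.409072
D = 1 - 0.409072 = 0.590928 ≈ 0.5909

0.5909


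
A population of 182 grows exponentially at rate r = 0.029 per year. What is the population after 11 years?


r*t = 0.029 * 11 = 0.319
exp(0.319) = 1.37575
N = 182 * 1.37575 = 250.387 ≈ 250

250


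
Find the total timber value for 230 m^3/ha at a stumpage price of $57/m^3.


Value = 230 * 57 = $13110/ha

$13110/ha


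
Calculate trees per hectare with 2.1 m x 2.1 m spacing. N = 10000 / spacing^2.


N = 10000 / 2.1^2 = 10000 / 4.41 = 2267.57 ≈ 2268 trees/ha

2268 trees/ha


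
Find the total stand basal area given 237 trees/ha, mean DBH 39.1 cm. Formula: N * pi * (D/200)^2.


(D/200)^2 = (39.1/200)^2 = 0.1955^2 = 0.03822025
Individual BA = 3.141593 * 0.03822025 = 0.120072 m^2
Stand BA = 237 * 0.120072 = 28.4571 ≈ 28.46 m^2/ha

28.46 m^2/ha


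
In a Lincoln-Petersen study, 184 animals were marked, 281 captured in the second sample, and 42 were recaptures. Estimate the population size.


N = M * C / R = 184 * 281 / 42 = 51704 / 42 = 1231.05 ≈ 1231

1231 individuals


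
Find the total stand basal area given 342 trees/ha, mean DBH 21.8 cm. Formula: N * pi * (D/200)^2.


(D/200)^2 = (21.8/200)^2 = 0.109^2 = 0.011881
Individual BA = 3.141593 * 0.011881 = 0.0373253 m^2
Stand BA = 342 * 0.0373253 = 12.7653 ≈ 12.77 m^2/ha

12.77 m^2/ha


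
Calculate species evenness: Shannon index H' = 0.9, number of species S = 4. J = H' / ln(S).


ln(4) = 1.38629
J = H' / ln(S) = 0.9 / 1.38629 = 0.649215 ≈ 0.6492

0.6492


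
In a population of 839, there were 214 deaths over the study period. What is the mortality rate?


Mortality rate = 214 / 839 = 0.255066 ≈ 0.2551

0.2551


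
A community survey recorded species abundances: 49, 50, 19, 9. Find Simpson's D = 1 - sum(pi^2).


Total N = 49 + 50 + 19 + 9 = 127
Per-species terms:
  p = 49/127 = 0.385827; p^2 = 0.385827^2 = 0.148862
  p = 50/127 = 0.393701; p^2 = 0.393701^2 = 0.155000
  p = 19/127 = 0.149606; p^2 = 0.149606^2 = 0.022382
  p = 9/127 = 0.070866; p^2 = 0.070866^2 = 0.005022
sum(p^2) = 0.148862 + 0.155000 + 0.022382 + 0.005022 = 0.331266
D = 1 - 0.331266 = 0.668734 ≈ 0.6687

0.6687


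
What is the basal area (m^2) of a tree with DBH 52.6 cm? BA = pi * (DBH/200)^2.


D/200 = 52.6/200 = 0.263 m
(D/200)^2 = 0.263^2 = 0.069169
BA = 3.141593 * 0.069169 = 0.217301 ≈ 0.2173 m^2

0.2173 m^2


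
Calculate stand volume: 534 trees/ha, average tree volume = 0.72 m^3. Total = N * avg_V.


V_stand = 534 * 0.72 = 384.48 ≈ 384.5 m^3/ha

384.5 m^3/ha


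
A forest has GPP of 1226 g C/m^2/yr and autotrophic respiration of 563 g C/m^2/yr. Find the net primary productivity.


NPP = GPP - Ra = 1226 - 563 = 663 g C/m^2/yr

663 g C/m^2/yr


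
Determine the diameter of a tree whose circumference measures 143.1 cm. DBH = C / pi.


DBH = C / pi = 143.1 / 3.141593 = 45.5501 ≈ 45.55 cm

45.55 cm


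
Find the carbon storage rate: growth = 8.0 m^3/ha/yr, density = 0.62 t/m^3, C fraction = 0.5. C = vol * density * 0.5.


C = 8.0 * 0.62 * 0.5 = 2.48 t C/ha/yr

2.48 t C/ha/yr


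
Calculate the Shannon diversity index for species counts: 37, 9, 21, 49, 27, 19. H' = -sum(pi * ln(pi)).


Total N = 37 + 9 + 21 + 49 + 27 + 19 = 162
Per-species terms:
  p = 37/162 = 0.228395; ln(p) = -1.476679; p*ln(p) = 0.228395 * (-1.476679) = -0.337266
  p = 9/162 = 0.055556; ln(p) = -2.890364; p*ln(p) = 0.055556 * (-2.890364) = -0.160577
  p = 21/162 = 0.129630; ln(p) = -2.043071; p*ln(p) = 0.129630 * (-2.043071) = -0.264843
  p = 49/162 = 0.302469; ln(p) = -1.195776; p*ln(p) = 0.302469 * (-1.195776) = -0.361685
  p = 27/162 = 0.166667; ln(p) = -1.791757; p*ln(p) = 0.166667 * (-1.791757) = -0.298627
  p = 19/162 = 0.117284; ln(p) = -2.143157; p*ln(p) = 0.117284 * (-2.143157) = -0.251358
sum(p*ln(p)) = (-0.337266) + (-0.160577) + (-0.264843) + (-0.361685) + (-0.298627) + (-0.251358) = -1.674356
H' = -(-1.674356) = 1.674356 ≈ 1.6744

1.6744


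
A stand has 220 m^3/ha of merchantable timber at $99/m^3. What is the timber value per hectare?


Value = 220 * 99 = $21780/ha

$21780/ha


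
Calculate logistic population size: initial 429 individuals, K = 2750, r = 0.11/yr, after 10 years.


(K - N0)/N0 = (2750 - 429)/429 = 2321/429 = 5.41026
r*t = 0.11 * 10 = 1.1; exp(-1.1) = 0.332871
5.41026 * 0.332871 = 1.80092
1 + 1.80092 = 2.80092
N = 2750 / 2.80092 = 981.820 ≈ 982

982


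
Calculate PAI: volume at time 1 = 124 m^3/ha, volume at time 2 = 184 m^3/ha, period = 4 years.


PAI = (V2 - V1) / period = (184 - 124) / 4 = 60 / 4 = 15.00 m^3/ha/yr

15.00 m^3/ha/yr


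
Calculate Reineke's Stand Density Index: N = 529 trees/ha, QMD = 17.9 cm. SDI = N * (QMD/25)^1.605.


QMD/25 = 17.9/25 = 0.716
(0.716)^1.605 = exp(1.605 * ln(0.716)) = exp(1.605 * (-0.334075)) = exp(-0.536190) = 0.584973
SDI = 529 * 0.584973 = 309.451 ≈ 309

309


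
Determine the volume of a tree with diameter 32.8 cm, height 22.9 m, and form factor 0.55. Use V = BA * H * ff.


(D/200)^2 = (32.8/200)^2 = 0.164^2 = 0.026896
BA = 3.141593 * 0.026896 = 0.0844963 m^2
V = 0.0844963 * 22.9 * 0.55 = 1.06423 ≈ 1.064 m^3

1.064 m^3


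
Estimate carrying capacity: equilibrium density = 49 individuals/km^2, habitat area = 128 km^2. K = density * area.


K = 49 * 128 = 6272 individuals

6272 individuals


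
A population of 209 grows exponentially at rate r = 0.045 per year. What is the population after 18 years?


r*t = 0.045 * 18 = 0.81
exp(0.81) = 2.24791
N = 209 * 2.24791 = 469.813 ≈ 470

470


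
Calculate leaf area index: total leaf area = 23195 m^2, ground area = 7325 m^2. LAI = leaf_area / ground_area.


LAI = 23195 / 7325 = 3.1666 ≈ 3.17

3.17


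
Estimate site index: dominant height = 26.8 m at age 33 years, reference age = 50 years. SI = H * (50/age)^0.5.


50/33 = 1.51515
(1.51515)^0.5 = 1.23091
SI = 26.8 * 1.23091 = 32.9884 ≈ 33.0 m

33.0 m


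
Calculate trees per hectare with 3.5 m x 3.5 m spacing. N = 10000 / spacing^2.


N = 10000 / 3.5^2 = 10000 / 12.25 = 816.327 ≈ 816 trees/ha

816 trees/ha


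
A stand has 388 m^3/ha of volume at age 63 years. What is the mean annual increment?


MAI = 388 / 63 = 6.1587 ≈ 6.16 m^3/ha/yr

6.16 m^3/ha/yr


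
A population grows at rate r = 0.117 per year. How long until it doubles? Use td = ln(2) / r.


td = ln(2) / 0.117 = 0.693147 / 0.117 = 5.92433 ≈ 5.9 years

5.9 years


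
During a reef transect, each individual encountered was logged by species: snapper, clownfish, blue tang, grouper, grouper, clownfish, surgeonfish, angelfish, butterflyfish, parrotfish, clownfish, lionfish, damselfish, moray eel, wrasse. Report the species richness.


Total individuals logged = 15
Distinct species (count of individuals): snapper (1), clownfish (3), blue tang (1), grouper (2), surgeonfish (1), angelfish (1), butterflyfish (1), parrotfish (1), lionfish (1), damselfish (1), moray eel (1), wrasse (1)
Species richness = number of distinct species = 12

12


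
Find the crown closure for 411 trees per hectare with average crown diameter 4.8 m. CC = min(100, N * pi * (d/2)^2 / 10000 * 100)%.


(d/2)^2 = (4.8/2)^2 = 2.4^2 = 5.76
Crown area = 3.141593 * 5.76 = 18.0956 m^2
N * area / 10000 * 100 = 411 * 18.0956 / 10000 * 100 = 74.3729
CC = min(100, 74.3729) = 74.3729 ≈ 74.4%

74.4%


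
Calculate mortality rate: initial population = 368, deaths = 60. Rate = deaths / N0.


Mortality rate = 60 / 368 = 0.163043 ≈ 0.1630

0.1630


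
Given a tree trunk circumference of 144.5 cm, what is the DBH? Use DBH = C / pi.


DBH = C / pi = 144.5 / 3.141593 = 45.9958 ≈ 46.00 cm

46.00 cm


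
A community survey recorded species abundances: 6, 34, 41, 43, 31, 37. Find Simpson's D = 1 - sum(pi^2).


Total N = 6 + 34 + 41 + 43 + 31 + 37 = 192
Per-species terms:
  p = 6/192 = 0.031250; p^2 = 0.031250^2 = 0.000977
  p = 34/192 = 0.177083; p^2 = 0.177083^2 = 0.031358
  p = 41/192 = 0.213542; p^2 = 0.213542^2 = 0.045600
  p = 43/192 = 0.223958; p^2 = 0.223958^2 = 0.050157
  p = 31/192 = 0.161458; p^2 = 0.161458^2 = 0.026069
  p = 37/192 = 0.192708; p^2 = 0.192708^2 = 0.037136
sum(p^2) = 0.000977 + 0.031358 + 0.045600 + 0.050157 + 0.026069 + 0.037136 = 0.191297
D = 1 - 0.191297 = 0.808703 ≈ 0.8087

0.8087


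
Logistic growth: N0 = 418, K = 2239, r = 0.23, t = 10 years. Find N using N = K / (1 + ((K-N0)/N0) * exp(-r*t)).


(K - N0)/N0 = (2239 - 418)/418 = 1821/418 = 4.35646
r*t = 0.23 * 10 = 2.3; exp(-2.3) = 0.100259
4.35646 * 0.100259 = 0.436774
1 + 0.436774 = 1.43677
N = 2239 / 1.43677 = 1558.36 ≈ 1558

1558


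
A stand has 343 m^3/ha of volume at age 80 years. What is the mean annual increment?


MAI = 343 / 80 = 4.2875 ≈ 4.29 m^3/ha/yr

4.29 m^3/ha/yr


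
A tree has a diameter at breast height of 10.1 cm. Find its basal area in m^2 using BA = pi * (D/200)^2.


D/200 = 10.1/200 = 0.0505 m
(D/200)^2 = 0.0505^2 = 0.00255025
BA = 3.141593 * 0.00255025 = 0.00801185 ≈ 0.0080 m^2

0.0080 m^2


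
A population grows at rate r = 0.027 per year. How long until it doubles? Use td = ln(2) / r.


td = ln(2) / 0.027 = 0.693147 / 0.027 = 25.6721 ≈ 25.7 years

25.7 years


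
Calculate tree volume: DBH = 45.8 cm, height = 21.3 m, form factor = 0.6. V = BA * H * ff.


(D/200)^2 = (45.8/200)^2 = 0.229^2 = 0.052441
BA = 3.141593 * 0.052441 = 0.164748 m^2
V = 0.164748 * 21.3 * 0.6 = 2.10548 ≈ 2.105 m^3

2.105 m^3


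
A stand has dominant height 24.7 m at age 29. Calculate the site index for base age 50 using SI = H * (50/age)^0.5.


50/29 = 1.72414
(1.72414)^0.5 = 1.31307
SI = 24.7 * 1.31307 = 32.4328 ≈ 32.4 m

32.4 m


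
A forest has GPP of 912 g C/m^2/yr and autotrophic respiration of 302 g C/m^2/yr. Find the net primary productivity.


NPP = GPP - Ra = 912 - 302 = 610 g C/m^2/yr

610 g C/m^2/yr


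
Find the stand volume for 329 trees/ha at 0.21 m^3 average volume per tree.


V_stand = 329 * 0.21 = 69.09 ≈ 69.1 m^3/ha

69.1 m^3/ha


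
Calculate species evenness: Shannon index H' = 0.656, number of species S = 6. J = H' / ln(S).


ln(6) = 1.79176
J = H' / ln(S) = 0.656 / 1.79176 = 0.366120 ≈ 0.3661

0.3661


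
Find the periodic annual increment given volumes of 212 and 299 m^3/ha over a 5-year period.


PAI = (V2 - V1) / period = (299 - 212) / 5 = 87 / 5 = 17.40 m^3/ha/yr

17.40 m^3/ha/yr


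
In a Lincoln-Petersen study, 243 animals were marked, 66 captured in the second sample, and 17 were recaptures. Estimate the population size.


N = M * C / R = 243 * 66 / 17 = 16038 / 17 = 943.41 ≈ 943

943 individuals


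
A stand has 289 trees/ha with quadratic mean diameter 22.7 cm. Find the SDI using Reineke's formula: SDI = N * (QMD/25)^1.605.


QMD/25 = 22.7/25 = 0.908
(0.908)^1.605 = exp(1.605 * ln(0.908)) = exp(1.605 * (-0.0965109)) = exp(-0.154900) = 0.856501
SDI = 289 * 0.856501 = 247.529 ≈ 248

248


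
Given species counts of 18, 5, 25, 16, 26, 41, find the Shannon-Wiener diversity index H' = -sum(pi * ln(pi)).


Total N = 18 + 5 + 25 + 16 + 26 + 41 = 131
Per-species terms:
  p = 18/131 = 0.137405; ln(p) = -1.984823; p*ln(p) = 0.137405 * (-1.984823) = -0.272725
  p = 5/131 = 0.038168; ln(p) = -3.265758; p*ln(p) = 0.038168 * (-3.265758) = -0.124647
  p = 25/131 = 0.190840; ln(p) = -1.656320; p*ln(p) = 0.190840 * (-1.656320) = -0.316092
  p = 16/131 = 0.122137; ln(p) = -2.102612; p*ln(p) = 0.122137 * (-2.102612) = -0.256807
  p = 26/131 = 0.198473; ln(p) = -1.617102; p*ln(p) = 0.198473 * (-1.617102) = -0.320951
  p = 41/131 = 0.312977; ln(p) = -1.161626; p*ln(p) = 0.312977 * (-1.161626) = -0.363562
sum(p*ln(p)) = (-0.272725) + (-0.124647) + (-0.316092) + (-0.256807) + (-0.320951) + (-0.363562) = -1.654784
H' = -(-1.654784) = 1.654784 ≈ 1.6548

1.6548


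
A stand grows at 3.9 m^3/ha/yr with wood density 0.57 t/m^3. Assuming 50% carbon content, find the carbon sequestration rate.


C = 3.9 * 0.57 * 0.5 = 1.1115 ≈ 1.11 t C/ha/yr

1.11 t C/ha/yr


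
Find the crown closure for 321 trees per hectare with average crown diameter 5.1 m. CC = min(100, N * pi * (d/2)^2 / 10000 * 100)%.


(d/2)^2 = (5.1/2)^2 = 2.55^2 = 6.5025
Crown area = 3.141593 * 6.5025 = 20.4282 m^2
N * area / 10000 * 100 = 321 * 20.4282 / 10000 * 100 = 65.5745
CC = min(100, 65.5745) = 65.5745 ≈ 65.6%

65.6%


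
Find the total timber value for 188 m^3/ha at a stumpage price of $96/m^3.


Value = 188 * 96 = $18048/ha

$18048/ha


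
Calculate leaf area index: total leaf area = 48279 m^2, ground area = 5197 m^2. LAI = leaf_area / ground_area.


LAI = 48279 / 5197 = 9.2898 ≈ 9.29

9.29


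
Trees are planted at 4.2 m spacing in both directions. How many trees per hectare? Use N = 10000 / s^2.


N = 10000 / 4.2^2 = 10000 / 17.64 = 566.893 ≈ 567 trees/ha

567 trees/ha


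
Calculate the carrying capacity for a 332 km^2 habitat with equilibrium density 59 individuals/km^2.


K = 59 * 332 = 19588 individuals

19588 individuals


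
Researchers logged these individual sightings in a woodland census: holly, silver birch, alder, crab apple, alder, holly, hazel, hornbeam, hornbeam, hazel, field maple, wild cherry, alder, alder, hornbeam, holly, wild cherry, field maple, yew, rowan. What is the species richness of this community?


Total individuals logged = 20
Distinct species (count of individuals): holly (3), silver birch (1), alder (4), crab apple (1), hazel (2), hornbeam (3), field maple (2), wild cherry (2), yew (1), rowan (1)
Species richness = number of distinct species = 10

10


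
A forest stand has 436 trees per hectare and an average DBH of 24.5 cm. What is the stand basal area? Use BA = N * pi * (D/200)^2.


(D/200)^2 = (24.5/200)^2 = 0.1225^2 = 0.01500625
Individual BA = 3.141593 * 0.01500625 = 0.0471435 m^2
Stand BA = 436 * 0.0471435 = 20.5546 ≈ 20.55 m^2/ha

20.55 m^2/ha


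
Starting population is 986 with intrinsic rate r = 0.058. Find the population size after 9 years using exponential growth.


r*t = 0.058 * 9 = 0.522
exp(0.522) = 1.68540
N = 986 * 1.68540 = 1661.80 ≈ 1662

1662


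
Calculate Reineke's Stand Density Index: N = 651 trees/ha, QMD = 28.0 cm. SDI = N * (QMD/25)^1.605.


QMD/25 = 28.0/25 = 1.12
(1.12)^1.605 = exp(1.605 * ln(1.12)) = exp(1.605 * 0.113329) = exp(0.181893) = 1.19949
SDI = 651 * 1.19949 = 780.868 ≈ 781

781


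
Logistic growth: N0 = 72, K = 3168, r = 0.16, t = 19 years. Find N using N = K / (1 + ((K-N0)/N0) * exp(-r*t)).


(K - N0)/N0 = (3168 - 72)/72 = 3096/72 = 43.0000
r*t = 0.16 * 19 = 3.04; exp(-3.04) = 0.0478349
43.0000 * 0.0478349 = 2.05690
1 + 2.05690 = 3.05690
N = 3168 / 3.05690 = 1036.34 ≈ 1036

1036


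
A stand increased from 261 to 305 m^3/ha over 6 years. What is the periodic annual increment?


PAI = (V2 - V1) / period = (305 - 261) / 6 = 44 / 6 = 7.3333 ≈ 7.33 m^3/ha/yr

7.33 m^3/ha/yr


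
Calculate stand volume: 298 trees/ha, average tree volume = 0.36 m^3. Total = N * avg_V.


V_stand = 298 * 0.36 = 107.28 ≈ 107.3 m^3/ha

107.3 m^3/ha


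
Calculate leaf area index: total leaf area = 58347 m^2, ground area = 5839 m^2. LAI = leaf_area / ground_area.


LAI = 58347 / 5839 = 9.9926 ≈ 9.99

9.99


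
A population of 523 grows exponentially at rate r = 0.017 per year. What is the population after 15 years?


r*t = 0.017 * 15 = 0.255
exp(0.255) = 1.29046
N = 523 * 1.29046 = 674.911 ≈ 675

675


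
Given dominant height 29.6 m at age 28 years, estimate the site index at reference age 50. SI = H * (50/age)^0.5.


50/28 = 1.78571
(1.78571)^0.5 = 1.33630
SI = 29.6 * 1.33630 = 39.5545 ≈ 39.6 m

39.6 m


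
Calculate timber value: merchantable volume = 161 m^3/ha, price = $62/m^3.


Value = 161 * 62 = $9982/ha

$9982/ha


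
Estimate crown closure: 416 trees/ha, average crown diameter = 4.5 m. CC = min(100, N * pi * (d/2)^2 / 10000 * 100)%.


(d/2)^2 = (4.5/2)^2 = 2.25^2 = 5.0625
Crown area = 3.141593 * 5.0625 = 15.9043 m^2
N * area / 10000 * 100 = 416 * 15.9043 / 10000 * 100 = 66.1619
CC = min(100, 66.1619) = 66.1619 ≈ 66.2%

66.2%


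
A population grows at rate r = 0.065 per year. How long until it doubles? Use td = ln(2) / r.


td = ln(2) / 0.065 = 0.693147 / 0.065 = 10.6638 ≈ 10.7 years

10.7 years


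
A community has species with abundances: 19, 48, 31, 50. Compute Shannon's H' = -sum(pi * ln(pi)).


Total N = 19 + 48 + 31 + 50 = 148
Per-species terms:
  p = 19/148 = 0.128378; ln(p) = -2.052776; p*ln(p) = 0.128378 * (-2.052776) = -0.263531
  p = 48/148 = 0.324324; ln(p) = -1.126012; p*ln(p) = 0.324324 * (-1.126012) = -0.365193
  p = 31/148 = 0.209459; ln(p) = -1.563227; p*ln(p) = 0.209459 * (-1.563227) = -0.327432
  p = 50/148 = 0.337838; ln(p) = -1.085189; p*ln(p) = 0.337838 * (-1.085189) = -0.366618
sum(p*ln(p)) = (-0.263531) + (-0.365193) + (-0.327432) + (-0.366618) = -1.322774
H' = -(-1.322774) = 1.322774 ≈ 1.3228

1.3228


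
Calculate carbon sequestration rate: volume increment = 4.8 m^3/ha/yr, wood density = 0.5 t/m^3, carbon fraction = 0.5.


C = 4.8 * 0.5 * 0.5 = 1.20 t C/ha/yr

1.20 t C/ha/yr


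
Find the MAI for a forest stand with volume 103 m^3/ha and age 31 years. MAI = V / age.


MAI = 103 / 31 = 3.3226 ≈ 3.32 m^3/ha/yr

3.32 m^3/ha/yr


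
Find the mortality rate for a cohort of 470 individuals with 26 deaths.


Mortality rate = 26 / 470 = 0.055319 ≈ 0.0553

0.0553


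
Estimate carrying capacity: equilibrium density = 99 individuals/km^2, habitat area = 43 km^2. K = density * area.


K = 99 * 43 = 4257 individuals

4257 individuals


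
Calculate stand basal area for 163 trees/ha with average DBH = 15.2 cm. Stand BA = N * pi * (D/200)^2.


(D/200)^2 = (15.2/200)^2 = 0.076^2 = 0.005776
Individual BA = 3.141593 * 0.005776 = 0.0181458 m^2
Stand BA = 163 * 0.0181458 = 2.95777 ≈ 2.96 m^2/ha

2.96 m^2/ha


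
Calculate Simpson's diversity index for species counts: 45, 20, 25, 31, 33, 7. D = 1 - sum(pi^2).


Total N = 45 + 20 + 25 + 31 + 33 + 7 = 161
Per-species terms:
  p = 45/161 = 0.279503; p^2 = 0.279503^2 = 0.078122
  p = 20/161 = 0.124224; p^2 = 0.124224^2 = 0.015432
  p = 25/161 = 0.155280; p^2 = 0.155280^2 = 0.024112
  p = 31/161 = 0.192547; p^2 = 0.192547^2 = 0.037074
  p = 33/161 = 0.204969; p^2 = 0.204969^2 = 0.042012
  p = 7/161 = 0.043478; p^2 = 0.043478^2 = 0.001890
sum(p^2) = 0.078122 + 0.015432 + 0.024112 + 0.037074 + 0.042012 + 0.001890 = 0.198642
D = 1 - 0.198642 = 0.801358 ≈ 0.8014

0.8014


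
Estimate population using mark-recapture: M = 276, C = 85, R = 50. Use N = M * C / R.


N = M * C / R = 276 * 85 / 50 = 23460 / 50 = 469.20 ≈ 469

469 individuals


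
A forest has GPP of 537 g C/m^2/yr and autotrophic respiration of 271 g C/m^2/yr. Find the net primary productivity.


NPP = GPP - Ra = 537 - 271 = 266 g C/m^2/yr

266 g C/m^2/yr


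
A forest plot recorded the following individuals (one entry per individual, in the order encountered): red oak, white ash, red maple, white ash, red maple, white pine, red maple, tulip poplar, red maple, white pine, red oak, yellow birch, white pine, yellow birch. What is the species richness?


Total individuals logged = 14
Distinct species (count of individuals): red oak (2), white ash (2), red maple (4), white pine (3), tulip poplar (1), yellow birch (2)
Species richness = number of distinct species = 6

6


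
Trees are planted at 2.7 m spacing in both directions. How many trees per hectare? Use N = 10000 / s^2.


N = 10000 / 2.7^2 = 10000 / 7.29 = 1371.74 ≈ 1372 trees/ha

1372 trees/ha
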